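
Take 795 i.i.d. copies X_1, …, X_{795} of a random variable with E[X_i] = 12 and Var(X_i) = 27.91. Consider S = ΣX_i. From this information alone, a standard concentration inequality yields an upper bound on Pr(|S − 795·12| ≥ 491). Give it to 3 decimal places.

0.092

With mean and variance of each term known, Chebyshev's inequality bounds the deviation of the sum (or sample mean).
Var(S) = n·Var(X_i) = 795·27.91 = 22188.45.
Chebyshev: Pr(|S − 795·12| ≥ 491) ≤ Var(S)/491² = 22188.45/241081 = 0.0920.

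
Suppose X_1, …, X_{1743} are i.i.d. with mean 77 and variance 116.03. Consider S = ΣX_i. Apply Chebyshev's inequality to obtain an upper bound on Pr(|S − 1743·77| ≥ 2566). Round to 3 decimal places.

Var(S) = n·Var(X_i) = 1743·116.03 = 202240.29.
Chebyshev: Pr(|S − 1743·77| ≥ 2566) ≤ Var(S)/2566² = 202240.29/6584356 = 0.0307.

0.031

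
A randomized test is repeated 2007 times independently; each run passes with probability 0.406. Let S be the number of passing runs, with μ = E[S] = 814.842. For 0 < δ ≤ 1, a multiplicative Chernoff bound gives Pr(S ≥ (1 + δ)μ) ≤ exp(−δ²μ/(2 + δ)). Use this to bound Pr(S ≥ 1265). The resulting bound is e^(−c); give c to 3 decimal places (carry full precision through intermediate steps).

Write 1265 = (1 + δ)μ, so δ = 1265/814.842 − 1 = 0.5524482…
Then the exponent is δ²μ/(2 + δ) = (1265 − μ)² / (μ·(2 + δ)) = 97.431548.

97.432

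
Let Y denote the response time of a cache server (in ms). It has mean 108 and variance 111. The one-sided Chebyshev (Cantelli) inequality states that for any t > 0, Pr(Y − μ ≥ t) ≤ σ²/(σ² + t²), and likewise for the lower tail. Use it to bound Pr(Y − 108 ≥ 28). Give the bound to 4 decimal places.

0.1240

Here σ² = 111 and t = 28, so σ² + t² = 895.
Cantelli's bound: 111/895 = 0.1240.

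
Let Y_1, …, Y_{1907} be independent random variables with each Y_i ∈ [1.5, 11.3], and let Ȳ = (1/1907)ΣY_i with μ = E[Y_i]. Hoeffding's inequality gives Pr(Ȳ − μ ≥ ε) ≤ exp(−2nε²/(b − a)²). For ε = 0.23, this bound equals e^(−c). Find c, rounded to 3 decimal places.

c = 2nε²/(b − a)² = 2·1907·0.23² / 9.8² = 2.1008.

2.101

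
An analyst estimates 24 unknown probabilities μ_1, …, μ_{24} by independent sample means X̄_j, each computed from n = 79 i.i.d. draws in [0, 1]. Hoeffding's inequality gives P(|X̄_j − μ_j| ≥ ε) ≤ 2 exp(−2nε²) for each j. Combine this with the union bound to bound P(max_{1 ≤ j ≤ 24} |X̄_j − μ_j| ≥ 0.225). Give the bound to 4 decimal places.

Per-experiment Hoeffding bound: 2·exp(−2·79·0.225²) = 2·exp(−7.99875) = 0.00067176.
Union bound over 24 events: 24·0.00067176 = 0.01612.

0.0161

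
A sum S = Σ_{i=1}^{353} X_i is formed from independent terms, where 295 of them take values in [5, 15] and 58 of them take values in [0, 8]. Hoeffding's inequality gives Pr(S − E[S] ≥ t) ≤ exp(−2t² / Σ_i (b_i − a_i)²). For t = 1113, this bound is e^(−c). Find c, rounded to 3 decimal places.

74.598

Σ(b_i − a_i)² = 295·10² + 58·8² = 33212.
c = 2t² / 33212 = 2·1113² / 33212 = 74.5977.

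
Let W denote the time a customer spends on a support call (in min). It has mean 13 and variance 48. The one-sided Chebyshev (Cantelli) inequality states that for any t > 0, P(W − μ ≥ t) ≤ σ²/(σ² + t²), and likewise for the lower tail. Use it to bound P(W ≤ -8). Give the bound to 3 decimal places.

0.098

Here σ² = 48 and t = 21, so σ² + t² = 489.
Cantelli's bound: 48/489 = 0.0982.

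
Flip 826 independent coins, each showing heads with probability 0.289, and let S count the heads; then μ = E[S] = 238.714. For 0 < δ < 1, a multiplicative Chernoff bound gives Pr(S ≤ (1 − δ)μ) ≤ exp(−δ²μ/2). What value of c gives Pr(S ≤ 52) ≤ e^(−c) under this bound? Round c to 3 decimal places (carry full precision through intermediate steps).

73.021

Write 52 = (1 − δ)μ, so δ = 1 − 52/238.714 = 0.7821661…
Then the exponent is δ²μ/2 = (μ − 52)²/(2μ) = 73.020681.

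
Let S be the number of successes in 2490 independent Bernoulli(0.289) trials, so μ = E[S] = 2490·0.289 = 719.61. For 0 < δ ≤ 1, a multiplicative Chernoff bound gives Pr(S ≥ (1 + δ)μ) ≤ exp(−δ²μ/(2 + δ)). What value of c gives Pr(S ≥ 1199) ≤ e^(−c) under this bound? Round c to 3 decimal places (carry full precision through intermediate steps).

Write 1199 = (1 + δ)μ, so δ = 1199/719.61 − 1 = 0.6661803…
Then the exponent is δ²μ/(2 + δ) = (1199 − μ)² / (μ·(2 + δ)) = 119.781911.

119.782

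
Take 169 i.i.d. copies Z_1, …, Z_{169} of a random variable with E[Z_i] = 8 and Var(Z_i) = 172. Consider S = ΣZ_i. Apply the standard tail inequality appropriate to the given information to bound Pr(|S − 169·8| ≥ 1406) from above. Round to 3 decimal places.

0.015

With mean and variance of each term known, Chebyshev's inequality bounds the deviation of the sum (or sample mean).
Var(S) = n·Var(Z_i) = 169·172 = 29068.
Chebyshev: Pr(|S − 169·8| ≥ 1406) ≤ Var(S)/1406² = 29068/1976836 = 0.0147.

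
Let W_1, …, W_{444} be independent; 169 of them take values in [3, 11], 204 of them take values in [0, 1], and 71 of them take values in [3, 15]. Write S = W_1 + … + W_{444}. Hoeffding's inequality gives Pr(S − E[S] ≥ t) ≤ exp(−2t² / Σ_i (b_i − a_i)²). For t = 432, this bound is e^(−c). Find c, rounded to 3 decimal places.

17.570

Σ(b_i − a_i)² = 169·8² + 204·1² + 71·12² = 21244.
c = 2t² / 21244 = 2·432² / 21244 = 17.5696.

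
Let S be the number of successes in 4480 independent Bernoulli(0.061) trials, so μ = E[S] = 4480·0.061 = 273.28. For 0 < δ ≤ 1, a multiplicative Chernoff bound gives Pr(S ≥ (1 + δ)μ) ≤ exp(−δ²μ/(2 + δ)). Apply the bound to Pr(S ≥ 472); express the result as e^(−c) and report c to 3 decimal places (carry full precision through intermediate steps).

52.986

Write 472 = (1 + δ)μ, so δ = 472/273.28 − 1 = 0.7271663…
Then the exponent is δ²μ/(2 + δ) = (472 − μ)² / (μ·(2 + δ)) = 52.986312.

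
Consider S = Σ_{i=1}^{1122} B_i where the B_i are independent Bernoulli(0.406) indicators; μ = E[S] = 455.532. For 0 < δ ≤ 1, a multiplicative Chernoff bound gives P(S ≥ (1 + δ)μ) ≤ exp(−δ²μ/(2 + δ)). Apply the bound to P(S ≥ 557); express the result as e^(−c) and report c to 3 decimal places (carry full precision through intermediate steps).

10.168

Write 557 = (1 + δ)μ, so δ = 557/455.532 − 1 = 0.2227462…
Then the exponent is δ²μ/(2 + δ) = (557 − μ)² / (μ·(2 + δ)) = 10.168326.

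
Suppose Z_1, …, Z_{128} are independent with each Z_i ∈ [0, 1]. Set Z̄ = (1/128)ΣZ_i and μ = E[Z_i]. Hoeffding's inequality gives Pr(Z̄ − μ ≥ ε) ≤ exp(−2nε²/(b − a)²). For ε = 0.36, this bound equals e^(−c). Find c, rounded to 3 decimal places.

33.178

c = 2nε²/(b − a)² = 2·128·0.36² / 1² = 33.1776.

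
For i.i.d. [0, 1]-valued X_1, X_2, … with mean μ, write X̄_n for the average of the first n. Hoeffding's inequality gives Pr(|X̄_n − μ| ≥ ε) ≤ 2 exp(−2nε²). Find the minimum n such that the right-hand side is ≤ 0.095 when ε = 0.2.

Require 2·exp(−2nε²) ≤ 0.095, i.e. 2nε² ≥ ln(2/0.095) = 3.047026.
So n ≥ 3.047026 / (2·0.2²) = 38.088.
The smallest integer n is 39.

39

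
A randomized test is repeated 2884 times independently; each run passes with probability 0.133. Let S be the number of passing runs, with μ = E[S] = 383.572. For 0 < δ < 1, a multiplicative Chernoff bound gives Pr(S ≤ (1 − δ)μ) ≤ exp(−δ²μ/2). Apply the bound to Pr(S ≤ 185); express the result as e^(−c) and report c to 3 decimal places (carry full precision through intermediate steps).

Write 185 = (1 − δ)μ, so δ = 1 − 185/383.572 = 0.5176916…
Then the exponent is δ²μ/2 = (μ − 185)²/(2μ) = 51.399528.

51.400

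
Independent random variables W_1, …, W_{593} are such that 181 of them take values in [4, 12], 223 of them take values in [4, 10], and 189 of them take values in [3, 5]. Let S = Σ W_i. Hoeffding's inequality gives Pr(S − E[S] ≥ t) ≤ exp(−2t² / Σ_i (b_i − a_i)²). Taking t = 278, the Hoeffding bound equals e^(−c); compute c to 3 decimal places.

Σ(b_i − a_i)² = 181·8² + 223·6² + 189·2² = 20368.
c = 2t² / 20368 = 2·278² / 20368 = 7.5888.

7.589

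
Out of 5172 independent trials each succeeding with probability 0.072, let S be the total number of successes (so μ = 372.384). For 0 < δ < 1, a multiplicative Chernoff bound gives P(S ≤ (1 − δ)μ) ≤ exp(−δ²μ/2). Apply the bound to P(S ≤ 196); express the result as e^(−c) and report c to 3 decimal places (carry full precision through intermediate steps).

41.773

Write 196 = (1 − δ)μ, so δ = 1 − 196/372.384 = 0.4736616…
Then the exponent is δ²μ/2 = (μ − 196)²/(2μ) = 41.773164.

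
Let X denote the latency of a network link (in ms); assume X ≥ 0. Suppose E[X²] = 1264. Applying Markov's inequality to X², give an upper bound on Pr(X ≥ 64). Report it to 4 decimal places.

Since X ≥ 0, the event {X ≥ 64} is the same as {X² ≥ 4096}.
Markov's inequality applied to X² gives Pr(X² ≥ 4096) ≤ E[X²]/4096 = 1264/4096 = 0.3086.

0.3086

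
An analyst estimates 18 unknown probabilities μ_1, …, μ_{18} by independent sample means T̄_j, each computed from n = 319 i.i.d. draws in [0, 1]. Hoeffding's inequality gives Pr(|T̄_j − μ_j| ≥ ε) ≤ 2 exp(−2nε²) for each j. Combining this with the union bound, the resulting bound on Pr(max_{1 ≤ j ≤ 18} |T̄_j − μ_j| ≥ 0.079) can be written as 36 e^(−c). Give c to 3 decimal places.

Union bound over the 18 events: Pr(max_{1 ≤ j ≤ 18} |T̄_j − μ_j| ≥ 0.079) ≤ 18·2·exp(−2nε²) = 36 exp(−2·319·0.079²).
So c = 2·319·0.079² = 3.9818.

3.982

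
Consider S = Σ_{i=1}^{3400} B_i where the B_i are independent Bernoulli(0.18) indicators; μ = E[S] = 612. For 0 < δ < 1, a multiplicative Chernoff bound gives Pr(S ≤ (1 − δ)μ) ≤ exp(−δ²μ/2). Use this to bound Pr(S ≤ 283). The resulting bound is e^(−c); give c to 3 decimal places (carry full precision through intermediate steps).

Write 283 = (1 − δ)μ, so δ = 1 − 283/612 = 0.5375817…
Then the exponent is δ²μ/2 = (μ − 283)²/(2μ) = 88.432190.

88.432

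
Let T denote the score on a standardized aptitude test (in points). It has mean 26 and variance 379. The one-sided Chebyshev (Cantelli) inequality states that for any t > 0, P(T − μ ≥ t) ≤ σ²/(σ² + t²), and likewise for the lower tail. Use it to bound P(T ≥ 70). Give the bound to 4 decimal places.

Here σ² = 379 and t = 44, so σ² + t² = 2315.
Cantelli's bound: 379/2315 = 0.1637.

0.1637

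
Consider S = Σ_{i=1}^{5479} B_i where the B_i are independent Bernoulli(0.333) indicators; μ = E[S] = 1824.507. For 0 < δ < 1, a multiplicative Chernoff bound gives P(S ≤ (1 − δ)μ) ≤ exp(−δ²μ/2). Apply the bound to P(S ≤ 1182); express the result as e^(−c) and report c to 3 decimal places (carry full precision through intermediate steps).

113.131

Write 1182 = (1 − δ)μ, so δ = 1 − 1182/1824.507 = 0.3521538…
Then the exponent is δ²μ/2 = (μ − 1182)²/(2μ) = 113.130628.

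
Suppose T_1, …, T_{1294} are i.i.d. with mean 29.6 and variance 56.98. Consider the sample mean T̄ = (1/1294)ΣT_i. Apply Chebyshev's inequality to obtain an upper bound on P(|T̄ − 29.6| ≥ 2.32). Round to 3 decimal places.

0.008

Var(T̄) = Var(T_i)/n = 56.98/1294 = 0.044034.
Chebyshev: P(|T̄ − 29.6| ≥ 2.32) ≤ Var(T̄)/(2.32)² = 56.98/(1294·2.32²) = 0.0082.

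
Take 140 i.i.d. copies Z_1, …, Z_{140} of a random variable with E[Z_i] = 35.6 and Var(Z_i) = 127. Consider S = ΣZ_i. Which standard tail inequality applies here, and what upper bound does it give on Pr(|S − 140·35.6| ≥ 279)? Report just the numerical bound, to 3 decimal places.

0.228

With mean and variance of each term known, Chebyshev's inequality bounds the deviation of the sum (or sample mean).
Var(S) = n·Var(Z_i) = 140·127 = 17780.
Chebyshev: Pr(|S − 140·35.6| ≥ 279) ≤ Var(S)/279² = 17780/77841 = 0.2284.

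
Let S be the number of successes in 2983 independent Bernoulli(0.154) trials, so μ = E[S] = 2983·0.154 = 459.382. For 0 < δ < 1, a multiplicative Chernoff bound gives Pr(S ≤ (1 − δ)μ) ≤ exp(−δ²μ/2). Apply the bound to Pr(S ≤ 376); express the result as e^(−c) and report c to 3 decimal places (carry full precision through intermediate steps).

Write 376 = (1 − δ)μ, so δ = 1 − 376/459.382 = 0.1815091…
Then the exponent is δ²μ/2 = (μ − 376)²/(2μ) = 7.567295.

7.567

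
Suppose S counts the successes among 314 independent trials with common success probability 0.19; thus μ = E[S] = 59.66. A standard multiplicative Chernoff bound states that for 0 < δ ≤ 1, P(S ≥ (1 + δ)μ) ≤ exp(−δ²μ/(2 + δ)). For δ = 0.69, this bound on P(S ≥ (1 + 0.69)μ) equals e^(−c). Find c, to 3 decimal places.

c = δ²μ/(2 + δ) = 0.69²·59.66/(2 + 0.69) = 10.5592.

10.559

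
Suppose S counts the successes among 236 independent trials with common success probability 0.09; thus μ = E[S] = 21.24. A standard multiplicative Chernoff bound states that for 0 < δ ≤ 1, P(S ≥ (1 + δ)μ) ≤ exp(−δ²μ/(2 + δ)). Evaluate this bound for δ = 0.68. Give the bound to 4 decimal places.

0.0256

Exponent = δ²μ/(2 + δ) = 0.68²·21.24/2.68 = 3.6647.
Bound = exp(−3.6647) = 0.02561.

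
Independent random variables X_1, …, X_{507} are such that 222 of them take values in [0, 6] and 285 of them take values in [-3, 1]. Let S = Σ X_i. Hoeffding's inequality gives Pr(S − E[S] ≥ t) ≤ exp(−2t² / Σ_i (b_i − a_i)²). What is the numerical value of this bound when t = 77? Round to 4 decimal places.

Σ(b_i − a_i)² = 222·6² + 285·4² = 12552.
Exponent = 2·77² / 12552 = 0.94471.
Bound = exp(−0.94471) = 0.38879.

0.3888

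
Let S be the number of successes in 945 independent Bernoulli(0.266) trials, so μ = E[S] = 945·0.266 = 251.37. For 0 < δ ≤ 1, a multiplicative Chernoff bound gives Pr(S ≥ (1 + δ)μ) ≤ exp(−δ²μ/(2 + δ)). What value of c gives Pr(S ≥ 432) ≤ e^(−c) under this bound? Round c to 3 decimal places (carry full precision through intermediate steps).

47.745

Write 432 = (1 + δ)μ, so δ = 432/251.37 − 1 = 0.7185822…
Then the exponent is δ²μ/(2 + δ) = (432 − μ)² / (μ·(2 + δ)) = 47.744556.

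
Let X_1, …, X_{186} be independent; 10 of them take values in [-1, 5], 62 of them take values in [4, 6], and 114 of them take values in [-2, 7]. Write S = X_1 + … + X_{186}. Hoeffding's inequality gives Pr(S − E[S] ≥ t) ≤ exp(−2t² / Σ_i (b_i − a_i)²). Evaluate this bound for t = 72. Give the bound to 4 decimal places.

0.3487

Σ(b_i − a_i)² = 10·6² + 62·2² + 114·9² = 9842.
Exponent = 2·72² / 9842 = 1.05344.
Bound = exp(−1.05344) = 0.34873.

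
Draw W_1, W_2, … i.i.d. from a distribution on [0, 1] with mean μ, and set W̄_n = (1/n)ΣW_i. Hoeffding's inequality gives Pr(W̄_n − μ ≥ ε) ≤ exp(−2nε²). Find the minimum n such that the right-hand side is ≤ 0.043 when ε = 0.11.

131

Require exp(−2nε²) ≤ 0.043, i.e. 2nε² ≥ ln(1/0.043) = 3.146555.
So n ≥ 3.146555 / (2·0.11²) = 130.023.
The smallest integer n is 131.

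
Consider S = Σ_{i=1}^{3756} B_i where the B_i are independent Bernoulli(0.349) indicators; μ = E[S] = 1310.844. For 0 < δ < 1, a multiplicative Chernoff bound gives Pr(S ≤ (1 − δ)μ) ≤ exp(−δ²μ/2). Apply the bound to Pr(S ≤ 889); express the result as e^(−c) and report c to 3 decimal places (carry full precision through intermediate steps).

Write 889 = (1 − δ)μ, so δ = 1 − 889/1310.844 = 0.321811…
Then the exponent is δ²μ/2 = (μ − 889)²/(2μ) = 67.877017.

67.877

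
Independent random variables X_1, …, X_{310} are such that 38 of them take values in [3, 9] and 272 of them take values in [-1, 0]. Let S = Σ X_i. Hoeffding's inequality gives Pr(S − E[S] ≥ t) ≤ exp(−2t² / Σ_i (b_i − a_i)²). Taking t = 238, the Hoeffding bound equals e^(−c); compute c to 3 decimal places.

69.078

Σ(b_i − a_i)² = 38·6² + 272·1² = 1640.
c = 2t² / 1640 = 2·238² / 1640 = 69.0780.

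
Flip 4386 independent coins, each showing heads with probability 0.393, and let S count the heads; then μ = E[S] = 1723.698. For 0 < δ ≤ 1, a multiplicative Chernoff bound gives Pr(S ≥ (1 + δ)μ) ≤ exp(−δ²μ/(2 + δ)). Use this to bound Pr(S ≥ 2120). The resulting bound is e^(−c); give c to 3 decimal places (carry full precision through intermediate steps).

Write 2120 = (1 + δ)μ, so δ = 2120/1723.698 − 1 = 0.2299138…
Then the exponent is δ²μ/(2 + δ) = (2120 − μ)² / (μ·(2 + δ)) = 40.860462.

40.860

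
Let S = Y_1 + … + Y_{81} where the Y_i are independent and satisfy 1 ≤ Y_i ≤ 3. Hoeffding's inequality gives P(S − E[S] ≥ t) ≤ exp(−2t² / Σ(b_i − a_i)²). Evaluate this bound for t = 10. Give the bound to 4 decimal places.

Σ(b_i − a_i)² = 81·(2)² = 324.
Exponent = 2·10²/324 = 0.6173.
Bound = exp(−0.6173) = 0.53941.

0.5394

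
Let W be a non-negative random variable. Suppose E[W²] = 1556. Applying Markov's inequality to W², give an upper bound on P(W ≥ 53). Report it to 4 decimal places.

Since W ≥ 0, the event {W ≥ 53} is the same as {W² ≥ 2809}.
Markov's inequality applied to W² gives P(W² ≥ 2809) ≤ E[W²]/2809 = 1556/2809 = 0.5539.

0.5539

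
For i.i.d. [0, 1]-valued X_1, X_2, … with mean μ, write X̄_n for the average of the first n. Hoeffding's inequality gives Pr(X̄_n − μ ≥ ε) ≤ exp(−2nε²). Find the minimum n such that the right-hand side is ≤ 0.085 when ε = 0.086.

Require exp(−2nε²) ≤ 0.085, i.e. 2nε² ≥ ln(1/0.085) = 2.465104.
So n ≥ 2.465104 / (2·0.086²) = 166.651.
The smallest integer n is 167.

167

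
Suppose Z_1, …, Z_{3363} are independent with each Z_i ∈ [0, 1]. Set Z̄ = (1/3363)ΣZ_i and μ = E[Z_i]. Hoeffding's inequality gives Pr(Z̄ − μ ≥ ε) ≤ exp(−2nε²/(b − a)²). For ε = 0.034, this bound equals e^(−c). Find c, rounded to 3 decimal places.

c = 2nε²/(b − a)² = 2·3363·0.034² / 1² = 7.7753.

7.775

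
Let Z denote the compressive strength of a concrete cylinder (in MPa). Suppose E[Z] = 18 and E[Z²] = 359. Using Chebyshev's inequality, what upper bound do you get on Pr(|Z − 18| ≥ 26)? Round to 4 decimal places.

Var(Z) = E[Z²] − (E[Z])² = 359 − 324 = 35.
Chebyshev's inequality: Pr(|Z − μ| ≥ t) ≤ Var(Z)/t² = 35/676 = 0.0518.

0.0518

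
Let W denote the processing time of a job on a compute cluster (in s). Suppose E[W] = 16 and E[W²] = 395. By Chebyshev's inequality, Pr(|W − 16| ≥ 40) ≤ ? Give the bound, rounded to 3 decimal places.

Var(W) = E[W²] − (E[W])² = 395 − 256 = 139.
Chebyshev's inequality: Pr(|W − μ| ≥ t) ≤ Var(W)/t² = 139/1600 = 0.0869.

0.087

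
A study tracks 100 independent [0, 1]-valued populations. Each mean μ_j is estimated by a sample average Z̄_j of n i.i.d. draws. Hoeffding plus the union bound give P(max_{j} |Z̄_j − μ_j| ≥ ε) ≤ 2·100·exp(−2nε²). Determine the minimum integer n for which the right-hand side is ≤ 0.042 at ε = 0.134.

236

Need 2·100·exp(−2nε²) ≤ 0.042, i.e. exp(−2nε²) ≤ 0.042/200.
So 2nε² ≥ ln(200/0.042) = 8.468403.
Hence n ≥ 8.468403/(2·0.134²) = 235.810.
The smallest integer n is 236.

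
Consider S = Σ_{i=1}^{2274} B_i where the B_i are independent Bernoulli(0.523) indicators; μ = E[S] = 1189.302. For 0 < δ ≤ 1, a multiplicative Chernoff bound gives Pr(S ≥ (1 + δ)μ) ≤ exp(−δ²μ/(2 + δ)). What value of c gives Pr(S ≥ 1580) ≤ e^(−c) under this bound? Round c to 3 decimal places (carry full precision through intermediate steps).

55.120

Write 1580 = (1 + δ)μ, so δ = 1580/1189.302 − 1 = 0.3285103…
Then the exponent is δ²μ/(2 + δ) = (1580 − μ)² / (μ·(2 + δ)) = 55.120361.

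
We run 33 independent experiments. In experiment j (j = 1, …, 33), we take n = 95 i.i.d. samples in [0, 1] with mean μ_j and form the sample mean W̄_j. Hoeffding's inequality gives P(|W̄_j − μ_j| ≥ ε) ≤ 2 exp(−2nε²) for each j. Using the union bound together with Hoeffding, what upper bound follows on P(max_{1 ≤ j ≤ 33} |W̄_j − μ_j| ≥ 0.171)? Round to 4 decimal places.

Per-experiment Hoeffding bound: 2·exp(−2·95·0.171²) = 2·exp(−5.55579) = 0.00773.
Union bound over 33 events: 33·0.00773 = 0.25509.

0.2551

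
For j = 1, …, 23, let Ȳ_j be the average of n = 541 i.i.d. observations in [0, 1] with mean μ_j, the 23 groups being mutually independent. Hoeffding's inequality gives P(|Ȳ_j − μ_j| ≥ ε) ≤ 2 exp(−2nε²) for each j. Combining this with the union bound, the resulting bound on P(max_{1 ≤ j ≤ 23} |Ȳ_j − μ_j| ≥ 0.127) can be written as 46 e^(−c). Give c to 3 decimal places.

Union bound over the 23 events: P(max_{1 ≤ j ≤ 23} |Ȳ_j − μ_j| ≥ 0.127) ≤ 23·2·exp(−2nε²) = 46 exp(−2·541·0.127²).
So c = 2·541·0.127² = 17.4516.

17.452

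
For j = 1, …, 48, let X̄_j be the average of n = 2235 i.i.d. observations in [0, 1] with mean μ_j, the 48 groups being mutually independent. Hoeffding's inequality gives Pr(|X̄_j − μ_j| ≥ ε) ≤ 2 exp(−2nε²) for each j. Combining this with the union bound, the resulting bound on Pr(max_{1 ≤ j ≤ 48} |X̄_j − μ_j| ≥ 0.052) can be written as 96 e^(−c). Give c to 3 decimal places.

Union bound over the 48 events: Pr(max_{1 ≤ j ≤ 48} |X̄_j − μ_j| ≥ 0.052) ≤ 48·2·exp(−2nε²) = 96 exp(−2·2235·0.052²).
So c = 2·2235·0.052² = 12.0869.

12.087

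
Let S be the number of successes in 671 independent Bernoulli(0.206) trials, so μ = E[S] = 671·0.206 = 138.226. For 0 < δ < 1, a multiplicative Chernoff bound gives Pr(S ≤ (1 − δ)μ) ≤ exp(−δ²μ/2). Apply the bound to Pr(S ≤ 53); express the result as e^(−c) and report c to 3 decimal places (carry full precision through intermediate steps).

26.274

Write 53 = (1 − δ)μ, so δ = 1 − 53/138.226 = 0.61657…
Then the exponent is δ²μ/2 = (μ − 53)²/(2μ) = 26.273896.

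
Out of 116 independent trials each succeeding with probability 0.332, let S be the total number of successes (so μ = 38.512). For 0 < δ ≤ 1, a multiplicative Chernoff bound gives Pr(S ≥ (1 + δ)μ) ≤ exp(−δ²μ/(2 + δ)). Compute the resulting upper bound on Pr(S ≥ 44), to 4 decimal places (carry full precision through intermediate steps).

Write 44 = (1 + δ)μ, so δ = 44/38.512 − 1 = 0.142501…
Then the exponent is δ²μ/(2 + δ) = (44 − μ)² / (μ·(2 + δ)) = 0.365015.
Bound = exp(−0.365015) = 0.69419.

0.6942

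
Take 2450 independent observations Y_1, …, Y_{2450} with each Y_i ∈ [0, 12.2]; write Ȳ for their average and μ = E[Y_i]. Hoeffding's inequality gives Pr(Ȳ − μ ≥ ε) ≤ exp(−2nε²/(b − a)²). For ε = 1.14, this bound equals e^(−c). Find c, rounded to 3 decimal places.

c = 2nε²/(b − a)² = 2·2450·1.14² / 12.2² = 42.7845.

42.784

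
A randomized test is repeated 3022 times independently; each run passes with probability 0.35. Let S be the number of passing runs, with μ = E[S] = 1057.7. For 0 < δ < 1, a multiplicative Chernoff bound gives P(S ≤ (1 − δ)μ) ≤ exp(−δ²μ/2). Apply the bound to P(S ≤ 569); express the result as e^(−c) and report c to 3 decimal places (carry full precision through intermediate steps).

112.900

Write 569 = (1 − δ)μ, so δ = 1 − 569/1057.7 = 0.4620403…
Then the exponent is δ²μ/2 = (μ − 569)²/(2μ) = 112.899541.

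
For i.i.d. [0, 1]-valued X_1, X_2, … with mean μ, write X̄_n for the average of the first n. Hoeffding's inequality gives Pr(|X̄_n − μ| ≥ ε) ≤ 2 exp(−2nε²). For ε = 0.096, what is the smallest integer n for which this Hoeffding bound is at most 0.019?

253

Require 2·exp(−2nε²) ≤ 0.019, i.e. 2nε² ≥ ln(2/0.019) = 4.656463.
So n ≥ 4.656463 / (2·0.096²) = 252.629.
The smallest integer n is 253.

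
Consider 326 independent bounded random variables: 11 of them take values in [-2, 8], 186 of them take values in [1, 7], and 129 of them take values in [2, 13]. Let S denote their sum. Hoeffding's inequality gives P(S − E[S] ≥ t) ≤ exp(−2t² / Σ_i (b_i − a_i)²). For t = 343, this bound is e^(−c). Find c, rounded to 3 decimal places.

Σ(b_i − a_i)² = 11·10² + 186·6² + 129·11² = 23405.
c = 2t² / 23405 = 2·343² / 23405 = 10.0533.

10.053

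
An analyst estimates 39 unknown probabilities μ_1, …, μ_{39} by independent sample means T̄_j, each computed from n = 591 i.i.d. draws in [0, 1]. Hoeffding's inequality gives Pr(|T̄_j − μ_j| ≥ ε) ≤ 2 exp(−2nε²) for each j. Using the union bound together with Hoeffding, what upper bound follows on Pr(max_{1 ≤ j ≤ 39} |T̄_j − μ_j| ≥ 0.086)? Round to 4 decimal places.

Per-experiment Hoeffding bound: 2·exp(−2·591·0.086²) = 2·exp(−8.74207) = 0.00031945.
Union bound over 39 events: 39·0.00031945 = 0.01246.

0.0125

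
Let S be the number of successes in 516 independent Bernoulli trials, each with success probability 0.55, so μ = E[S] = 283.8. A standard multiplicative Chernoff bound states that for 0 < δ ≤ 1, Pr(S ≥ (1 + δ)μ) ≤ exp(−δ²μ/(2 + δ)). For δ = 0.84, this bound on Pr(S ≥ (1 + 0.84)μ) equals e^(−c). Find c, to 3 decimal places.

70.510

c = δ²μ/(2 + δ) = 0.84²·283.8/(2 + 0.84) = 70.5103.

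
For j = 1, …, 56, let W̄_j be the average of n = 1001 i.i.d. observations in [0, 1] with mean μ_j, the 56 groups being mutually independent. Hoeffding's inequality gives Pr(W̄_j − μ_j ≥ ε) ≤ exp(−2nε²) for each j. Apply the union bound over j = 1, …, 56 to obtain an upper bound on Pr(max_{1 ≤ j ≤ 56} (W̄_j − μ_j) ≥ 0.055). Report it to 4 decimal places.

Per-experiment Hoeffding bound: exp(−2·1001·0.055²) = exp(−6.05605) = 0.0023436.
Union bound over 56 events: 56·0.0023436 = 0.13124.

0.1312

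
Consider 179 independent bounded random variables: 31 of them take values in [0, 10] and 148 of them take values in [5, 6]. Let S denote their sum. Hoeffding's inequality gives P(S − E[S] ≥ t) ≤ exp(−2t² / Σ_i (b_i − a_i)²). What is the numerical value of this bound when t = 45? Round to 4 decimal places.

Σ(b_i − a_i)² = 31·10² + 148·1² = 3248.
Exponent = 2·45² / 3248 = 1.24692.
Bound = exp(−1.24692) = 0.28739.

0.2874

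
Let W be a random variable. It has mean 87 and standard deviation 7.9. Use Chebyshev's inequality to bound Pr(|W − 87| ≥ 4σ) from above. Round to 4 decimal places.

0.0625

Chebyshev: Pr(|W − μ| ≥ t) ≤ Var(W)/t².
Var(W) = σ² = 7.9² = 62.41.
t = 4·7.9 = 31.6.
Bound = 62.41 / 998.56 = 0.0625.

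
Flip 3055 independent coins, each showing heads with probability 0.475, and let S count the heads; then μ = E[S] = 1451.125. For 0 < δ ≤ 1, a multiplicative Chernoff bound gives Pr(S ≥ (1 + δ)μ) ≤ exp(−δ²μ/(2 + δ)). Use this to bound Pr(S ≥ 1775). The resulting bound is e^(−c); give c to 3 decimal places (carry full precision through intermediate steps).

32.514

Write 1775 = (1 + δ)μ, so δ = 1775/1451.125 − 1 = 0.2231889…
Then the exponent is δ²μ/(2 + δ) = (1775 − μ)² / (μ·(2 + δ)) = 32.514244.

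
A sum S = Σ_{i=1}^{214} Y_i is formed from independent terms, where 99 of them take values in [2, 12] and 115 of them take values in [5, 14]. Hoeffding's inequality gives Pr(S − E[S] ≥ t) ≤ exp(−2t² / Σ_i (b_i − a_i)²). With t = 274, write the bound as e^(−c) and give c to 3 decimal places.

7.814

Σ(b_i − a_i)² = 99·10² + 115·9² = 19215.
c = 2t² / 19215 = 2·274² / 19215 = 7.8143.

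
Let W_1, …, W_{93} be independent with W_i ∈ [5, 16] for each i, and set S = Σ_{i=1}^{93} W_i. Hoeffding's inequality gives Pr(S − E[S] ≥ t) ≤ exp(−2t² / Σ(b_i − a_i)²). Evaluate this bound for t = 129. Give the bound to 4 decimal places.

0.0519

Σ(b_i − a_i)² = 93·(11)² = 11253.
Exponent = 2·129²/11253 = 2.9576.
Bound = exp(−2.9576) = 0.05194.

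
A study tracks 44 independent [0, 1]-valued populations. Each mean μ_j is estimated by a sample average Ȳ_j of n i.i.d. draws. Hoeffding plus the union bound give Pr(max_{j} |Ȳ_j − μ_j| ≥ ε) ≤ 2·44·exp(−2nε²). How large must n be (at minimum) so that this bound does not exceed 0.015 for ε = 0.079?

Need 2·44·exp(−2nε²) ≤ 0.015, i.e. exp(−2nε²) ≤ 0.015/88.
So 2nε² ≥ ln(88/0.015) = 8.677042.
Hence n ≥ 8.677042/(2·0.079²) = 695.164.
The smallest integer n is 696.

696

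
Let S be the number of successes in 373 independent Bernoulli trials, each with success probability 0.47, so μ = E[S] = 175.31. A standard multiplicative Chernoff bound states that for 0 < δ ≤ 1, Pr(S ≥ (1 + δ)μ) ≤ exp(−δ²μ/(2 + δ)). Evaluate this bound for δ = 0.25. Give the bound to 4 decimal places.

0.0077

Exponent = δ²μ/(2 + δ) = 0.25²·175.31/2.25 = 4.8697.
Bound = exp(−4.8697) = 0.00768.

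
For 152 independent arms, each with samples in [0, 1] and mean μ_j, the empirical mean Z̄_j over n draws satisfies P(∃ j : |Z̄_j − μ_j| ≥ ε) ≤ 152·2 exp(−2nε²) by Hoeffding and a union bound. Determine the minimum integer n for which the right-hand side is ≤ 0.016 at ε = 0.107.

431

Need 2·152·exp(−2nε²) ≤ 0.016, i.e. exp(−2nε²) ≤ 0.016/304.
So 2nε² ≥ ln(304/0.016) = 9.852194.
Hence n ≥ 9.852194/(2·0.107²) = 430.264.
The smallest integer n is 431.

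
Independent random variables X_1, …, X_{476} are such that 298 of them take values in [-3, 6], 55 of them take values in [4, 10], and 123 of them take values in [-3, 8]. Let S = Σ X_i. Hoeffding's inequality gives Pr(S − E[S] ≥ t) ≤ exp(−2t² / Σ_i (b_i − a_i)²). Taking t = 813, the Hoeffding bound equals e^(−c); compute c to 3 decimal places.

Σ(b_i − a_i)² = 298·9² + 55·6² + 123·11² = 41001.
c = 2t² / 41001 = 2·813² / 41001 = 32.2416.

32.242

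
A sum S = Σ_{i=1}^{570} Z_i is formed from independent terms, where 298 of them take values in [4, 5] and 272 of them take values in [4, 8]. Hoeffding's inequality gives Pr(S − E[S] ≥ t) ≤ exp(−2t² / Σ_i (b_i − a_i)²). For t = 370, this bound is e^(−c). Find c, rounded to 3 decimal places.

58.882

Σ(b_i − a_i)² = 298·1² + 272·4² = 4650.
c = 2t² / 4650 = 2·370² / 4650 = 58.8817.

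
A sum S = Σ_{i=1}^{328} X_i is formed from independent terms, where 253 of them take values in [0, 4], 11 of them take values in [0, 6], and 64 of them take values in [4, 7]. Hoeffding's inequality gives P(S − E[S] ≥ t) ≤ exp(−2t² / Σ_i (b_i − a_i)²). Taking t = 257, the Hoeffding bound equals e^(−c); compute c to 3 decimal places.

Σ(b_i − a_i)² = 253·4² + 11·6² + 64·3² = 5020.
c = 2t² / 5020 = 2·257² / 5020 = 26.3143.

26.314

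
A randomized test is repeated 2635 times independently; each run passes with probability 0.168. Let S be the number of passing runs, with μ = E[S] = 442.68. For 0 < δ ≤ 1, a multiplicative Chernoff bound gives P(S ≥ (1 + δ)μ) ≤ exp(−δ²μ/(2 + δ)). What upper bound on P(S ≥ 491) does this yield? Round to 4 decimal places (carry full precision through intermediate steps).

0.0820

Write 491 = (1 + δ)μ, so δ = 491/442.68 − 1 = 0.1091533…
Then the exponent is δ²μ/(2 + δ) = (491 − μ)² / (μ·(2 + δ)) = 2.500667.
Bound = exp(−2.500667) = 0.08203.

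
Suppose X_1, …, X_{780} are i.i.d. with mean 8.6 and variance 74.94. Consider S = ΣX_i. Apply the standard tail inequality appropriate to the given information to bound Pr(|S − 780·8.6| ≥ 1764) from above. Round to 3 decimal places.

With mean and variance of each term known, Chebyshev's inequality bounds the deviation of the sum (or sample mean).
Var(S) = n·Var(X_i) = 780·74.94 = 58453.2.
Chebyshev: Pr(|S − 780·8.6| ≥ 1764) ≤ Var(S)/1764² = 58453.2/3111696 = 0.0188.

0.019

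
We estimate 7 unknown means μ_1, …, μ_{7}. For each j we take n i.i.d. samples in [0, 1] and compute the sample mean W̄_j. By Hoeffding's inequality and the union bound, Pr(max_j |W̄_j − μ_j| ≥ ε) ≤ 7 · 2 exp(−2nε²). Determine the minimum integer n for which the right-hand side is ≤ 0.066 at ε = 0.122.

Need 2·7·exp(−2nε²) ≤ 0.066, i.e. exp(−2nε²) ≤ 0.066/14.
So 2nε² ≥ ln(14/0.066) = 5.357158.
Hence n ≥ 5.357158/(2·0.122²) = 179.964.
The smallest integer n is 180.

180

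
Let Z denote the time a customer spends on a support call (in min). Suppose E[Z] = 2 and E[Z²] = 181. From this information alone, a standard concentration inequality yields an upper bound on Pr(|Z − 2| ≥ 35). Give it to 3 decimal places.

0.144

The first two moments determine the variance, so Chebyshev's inequality is the sharpest standard bound available.
Var(Z) = E[Z²] − (E[Z])² = 181 − 4 = 177.
Chebyshev's inequality: Pr(|Z − μ| ≥ t) ≤ Var(Z)/t² = 177/1225 = 0.1445.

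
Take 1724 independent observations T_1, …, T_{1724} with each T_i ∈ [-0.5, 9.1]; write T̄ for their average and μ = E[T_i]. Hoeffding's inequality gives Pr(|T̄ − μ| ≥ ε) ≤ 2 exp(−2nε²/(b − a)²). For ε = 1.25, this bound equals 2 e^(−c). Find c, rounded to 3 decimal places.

c = 2nε²/(b − a)² = 2·1724·1.25² / 9.6² = 58.4581.

58.458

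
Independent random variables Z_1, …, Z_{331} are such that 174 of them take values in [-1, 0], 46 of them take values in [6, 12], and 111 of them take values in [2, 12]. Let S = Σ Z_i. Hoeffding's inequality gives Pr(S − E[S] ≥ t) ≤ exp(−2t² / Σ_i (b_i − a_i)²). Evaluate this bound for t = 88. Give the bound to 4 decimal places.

0.3018

Σ(b_i − a_i)² = 174·1² + 46·6² + 111·10² = 12930.
Exponent = 2·88² / 12930 = 1.19783.
Bound = exp(−1.19783) = 0.30185.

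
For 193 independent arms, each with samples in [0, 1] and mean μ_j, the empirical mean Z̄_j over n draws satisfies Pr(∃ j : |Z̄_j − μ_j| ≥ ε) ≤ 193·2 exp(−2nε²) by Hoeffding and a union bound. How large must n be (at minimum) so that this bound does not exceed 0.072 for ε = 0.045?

Need 2·193·exp(−2nε²) ≤ 0.072, i.e. exp(−2nε²) ≤ 0.072/386.
So 2nε² ≥ ln(386/0.072) = 8.586927.
Hence n ≥ 8.586927/(2·0.045²) = 2120.229.
The smallest integer n is 2121.

2121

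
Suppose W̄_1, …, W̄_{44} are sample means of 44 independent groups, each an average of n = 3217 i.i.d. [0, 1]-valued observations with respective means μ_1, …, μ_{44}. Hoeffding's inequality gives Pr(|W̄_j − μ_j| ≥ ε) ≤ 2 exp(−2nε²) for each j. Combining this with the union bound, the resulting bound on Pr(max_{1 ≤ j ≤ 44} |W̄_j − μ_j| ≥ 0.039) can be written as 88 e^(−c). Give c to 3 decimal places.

Union bound over the 44 events: Pr(max_{1 ≤ j ≤ 44} |W̄_j − μ_j| ≥ 0.039) ≤ 44·2·exp(−2nε²) = 88 exp(−2·3217·0.039²).
So c = 2·3217·0.039² = 9.7861.

9.786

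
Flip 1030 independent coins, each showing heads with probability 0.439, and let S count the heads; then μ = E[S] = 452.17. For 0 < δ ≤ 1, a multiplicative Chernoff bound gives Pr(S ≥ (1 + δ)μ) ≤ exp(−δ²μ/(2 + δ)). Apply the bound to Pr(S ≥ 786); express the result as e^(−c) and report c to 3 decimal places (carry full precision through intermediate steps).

Write 786 = (1 + δ)μ, so δ = 786/452.17 − 1 = 0.7382843…
Then the exponent is δ²μ/(2 + δ) = (786 − μ)² / (μ·(2 + δ)) = 90.005790.

90.006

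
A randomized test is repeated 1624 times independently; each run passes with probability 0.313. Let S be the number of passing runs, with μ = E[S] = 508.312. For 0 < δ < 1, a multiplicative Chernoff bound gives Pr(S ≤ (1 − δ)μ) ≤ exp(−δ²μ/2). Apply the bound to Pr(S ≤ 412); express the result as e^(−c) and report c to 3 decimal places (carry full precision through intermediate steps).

Write 412 = (1 − δ)μ, so δ = 1 − 412/508.312 = 0.1894742…
Then the exponent is δ²μ/2 = (μ − 412)²/(2μ) = 9.124319.

9.124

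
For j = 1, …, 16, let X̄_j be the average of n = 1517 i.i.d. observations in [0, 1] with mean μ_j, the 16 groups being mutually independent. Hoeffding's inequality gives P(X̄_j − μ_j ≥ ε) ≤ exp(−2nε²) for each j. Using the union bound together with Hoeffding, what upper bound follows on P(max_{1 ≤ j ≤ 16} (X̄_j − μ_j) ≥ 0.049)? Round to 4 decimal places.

0.0110

Per-experiment Hoeffding bound: exp(−2·1517·0.049²) = exp(−7.28463) = 0.000686.
Union bound over 16 events: 16·0.000686 = 0.01098.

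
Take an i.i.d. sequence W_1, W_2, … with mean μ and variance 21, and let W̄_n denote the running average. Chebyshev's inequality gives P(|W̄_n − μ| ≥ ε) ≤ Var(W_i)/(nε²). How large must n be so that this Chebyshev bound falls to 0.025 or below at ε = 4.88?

36

Require 21/(n·4.88²) ≤ 0.025, i.e. n ≥ 21/(0.025·4.88²) = 35.273.
The smallest integer n is 36.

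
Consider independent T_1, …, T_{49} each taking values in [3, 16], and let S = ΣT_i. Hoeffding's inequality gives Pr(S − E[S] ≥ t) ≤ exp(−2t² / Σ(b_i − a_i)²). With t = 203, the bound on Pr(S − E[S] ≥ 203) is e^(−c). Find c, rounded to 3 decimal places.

9.953

Σ(b_i − a_i)² = 49·(13)² = 8281.
c = 2t²/8281 = 2·203²/8281 = 9.9527.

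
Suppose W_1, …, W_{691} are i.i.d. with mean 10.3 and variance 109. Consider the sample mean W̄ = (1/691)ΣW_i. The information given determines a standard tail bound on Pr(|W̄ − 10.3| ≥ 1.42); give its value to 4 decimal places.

0.0782

With mean and variance of each term known, Chebyshev's inequality bounds the deviation of the sum (or sample mean).
Var(W̄) = Var(W_i)/n = 109/691 = 0.15774.
Chebyshev: Pr(|W̄ − 10.3| ≥ 1.42) ≤ Var(W̄)/(1.42)² = 109/(691·1.42²) = 0.0782.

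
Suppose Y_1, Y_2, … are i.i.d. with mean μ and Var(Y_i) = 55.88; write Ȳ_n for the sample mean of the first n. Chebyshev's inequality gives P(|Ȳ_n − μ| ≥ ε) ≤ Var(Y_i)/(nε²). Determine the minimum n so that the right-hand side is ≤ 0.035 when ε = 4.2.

91

Require 55.88/(n·4.2²) ≤ 0.035, i.e. n ≥ 55.88/(0.035·4.2²) = 90.509.
The smallest integer n is 91.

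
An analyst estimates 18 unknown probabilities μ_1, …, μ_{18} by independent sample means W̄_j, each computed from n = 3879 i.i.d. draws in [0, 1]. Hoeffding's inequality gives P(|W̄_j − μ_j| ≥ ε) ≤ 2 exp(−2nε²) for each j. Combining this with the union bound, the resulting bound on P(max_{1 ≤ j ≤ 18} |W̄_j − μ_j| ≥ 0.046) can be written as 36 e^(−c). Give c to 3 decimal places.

16.416

Union bound over the 18 events: P(max_{1 ≤ j ≤ 18} |W̄_j − μ_j| ≥ 0.046) ≤ 18·2·exp(−2nε²) = 36 exp(−2·3879·0.046²).
So c = 2·3879·0.046² = 16.4159.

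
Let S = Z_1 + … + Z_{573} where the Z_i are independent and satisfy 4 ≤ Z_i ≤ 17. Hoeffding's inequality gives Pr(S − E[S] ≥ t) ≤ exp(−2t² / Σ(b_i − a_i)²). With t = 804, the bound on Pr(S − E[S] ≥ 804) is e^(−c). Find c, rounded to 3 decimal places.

Σ(b_i − a_i)² = 573·(13)² = 96837.
c = 2t²/96837 = 2·804²/96837 = 13.3506.

13.351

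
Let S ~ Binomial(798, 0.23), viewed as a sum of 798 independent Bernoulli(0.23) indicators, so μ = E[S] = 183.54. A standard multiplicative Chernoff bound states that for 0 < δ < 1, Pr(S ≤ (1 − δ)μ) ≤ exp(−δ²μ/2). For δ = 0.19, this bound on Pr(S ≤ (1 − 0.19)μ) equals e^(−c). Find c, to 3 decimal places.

3.313

c = δ²μ/2 = 0.19²·183.54/2 = 3.3129.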